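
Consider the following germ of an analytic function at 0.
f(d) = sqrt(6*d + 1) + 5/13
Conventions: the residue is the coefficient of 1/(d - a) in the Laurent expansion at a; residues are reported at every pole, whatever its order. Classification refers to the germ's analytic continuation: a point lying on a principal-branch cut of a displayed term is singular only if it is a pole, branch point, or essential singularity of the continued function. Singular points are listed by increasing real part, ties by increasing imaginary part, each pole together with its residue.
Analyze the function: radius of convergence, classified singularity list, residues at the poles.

Radius of convergence at 0: 1/6.
At -1/6: an algebraic (square-root) branch point.

Branch term (1)*sqrt(1 - d/(-1/6)): its argument vanishes at d = -1/6, a square-root branch point, modulus 1/6.
The radius of convergence is the smallest modulus among the singular points: 1/6.


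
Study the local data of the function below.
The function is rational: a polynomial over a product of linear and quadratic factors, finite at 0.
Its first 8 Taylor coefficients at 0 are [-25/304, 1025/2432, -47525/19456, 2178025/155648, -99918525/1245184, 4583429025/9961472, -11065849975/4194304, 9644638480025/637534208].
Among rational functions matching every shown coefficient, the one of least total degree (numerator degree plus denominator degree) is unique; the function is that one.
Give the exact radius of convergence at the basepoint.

The radius of convergence is -9/2 + (1/10)*sqrt(2185).

No rational of total degree below 3 reproduces all 8 coefficients; solving the [0/3] Pade equations on them gives f(r) = -5/(19*(r - 2)*(r**2 - 9*r - 8/5)), whose expansion matches every shown term.
Denominator factor (r - 2): pole of order 1 at 2, modulus 2.
Denominator factor (r**2 - 9*r - 8/5): discriminant 437/5, real irrational roots 9/2 + (1/10)*sqrt(2185) and 9/2 - (1/10)*sqrt(2185); poles of order 1, moduli 9/2 + (1/10)*sqrt(2185) and -9/2 + (1/10)*sqrt(2185).
The radius of convergence is the smallest modulus among the singular points: -9/2 + (1/10)*sqrt(2185).


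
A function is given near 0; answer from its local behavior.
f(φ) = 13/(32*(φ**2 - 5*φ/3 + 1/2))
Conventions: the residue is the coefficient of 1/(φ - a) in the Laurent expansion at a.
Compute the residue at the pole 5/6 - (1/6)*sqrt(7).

The factor φ**2 - 5*φ/3 + 1/2 splits as (φ - a)(φ - a') with a = 5/6 - (1/6)*sqrt(7), a' = 5/6 + (1/6)*sqrt(7). At the order-1 pole a set g(φ) = (φ - a)*f(φ) = [13/32] / (φ - a').
Simple pole: residue = g(a) at a = 5/6 - (1/6)*sqrt(7), which is -(39/224)*sqrt(7).

The residue is -(39/224)*sqrt(7).


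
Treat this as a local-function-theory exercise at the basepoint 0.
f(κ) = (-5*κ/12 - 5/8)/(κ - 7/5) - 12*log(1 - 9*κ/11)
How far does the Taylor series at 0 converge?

Denominator factor (κ - 7/5): pole of order 1 at 7/5, modulus 7/5.
Branch term (-12)*log(1 - κ/(11/9)): its argument vanishes at κ = 11/9, a logarithmic branch point, modulus 11/9.
The radius of convergence is the smallest modulus among the singular points: 11/9.

The radius of convergence is 11/9.


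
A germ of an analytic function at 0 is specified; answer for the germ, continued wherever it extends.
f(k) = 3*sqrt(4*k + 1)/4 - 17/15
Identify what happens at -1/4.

The term (3/4)*sqrt(1 - k/(-1/4)) has argument 1 - -1/4/(-1/4) = 0 at -1/4: a square-root (algebraic, two-sheeted) branch point; the remaining terms are analytic or single-valued there.

The point is an algebraic (square-root) branch point.


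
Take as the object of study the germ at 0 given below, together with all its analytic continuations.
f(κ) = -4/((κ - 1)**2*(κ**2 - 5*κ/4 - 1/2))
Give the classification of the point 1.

The point is a pole of order 2.

The denominator factor κ - 1 vanishes at 1 and appears to the power 2; the numerator there equals -4, nonzero, and no other factor vanishes.
Hence a pole whose order is the multiplicity, 2.


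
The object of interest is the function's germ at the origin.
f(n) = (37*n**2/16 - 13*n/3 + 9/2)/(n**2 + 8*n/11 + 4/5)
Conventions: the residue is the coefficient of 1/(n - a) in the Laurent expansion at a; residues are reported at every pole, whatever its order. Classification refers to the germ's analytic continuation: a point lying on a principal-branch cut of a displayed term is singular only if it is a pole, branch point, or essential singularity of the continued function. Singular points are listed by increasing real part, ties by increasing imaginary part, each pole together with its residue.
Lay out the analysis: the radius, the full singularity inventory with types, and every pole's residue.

Denominator factor (n**2 + 8*n/11 + 4/5): discriminant -1616/605, complex-conjugate roots (-4/11) + ((2/55)*sqrt(505))*i and (-4/11) - ((2/55)*sqrt(505))*i; poles of order 1, moduli (2/5)*sqrt(5) and (2/5)*sqrt(5).
The radius of convergence is the smallest modulus among the singular points: (2/5)*sqrt(5).
The factor n**2 + 8*n/11 + 4/5 splits as (n - a)(n - a') with a = (-4/11) - ((2/55)*sqrt(505))*i, a' = (-4/11) + ((2/55)*sqrt(505))*i. At the order-1 pole a set g(n) = (n - a)*f(n) = [37*n**2/16 - 13*n/3 + 9/2] / (n - a').
Simple pole: residue = g(a) at a = (-4/11) - ((2/55)*sqrt(505))*i, which is (-397/132) + ((35119/266640)*sqrt(505))*i.
The factor n**2 + 8*n/11 + 4/5 splits as (n - a)(n - a') with a = (-4/11) + ((2/55)*sqrt(505))*i, a' = (-4/11) - ((2/55)*sqrt(505))*i. At the order-1 pole a set g(n) = (n - a)*f(n) = [37*n**2/16 - 13*n/3 + 9/2] / (n - a').
Simple pole: residue = g(a) at a = (-4/11) + ((2/55)*sqrt(505))*i, which is (-397/132) - ((35119/266640)*sqrt(505))*i.
List the singular points by increasing real part (a conjugate pair: the negative imaginary part first).

Radius of convergence at 0: (2/5)*sqrt(5).
At (-4/11) - ((2/55)*sqrt(505))*i: a pole of order 1; residue (-397/132) + ((35119/266640)*sqrt(505))*i.
At (-4/11) + ((2/55)*sqrt(505))*i: a pole of order 1; residue (-397/132) - ((35119/266640)*sqrt(505))*i.


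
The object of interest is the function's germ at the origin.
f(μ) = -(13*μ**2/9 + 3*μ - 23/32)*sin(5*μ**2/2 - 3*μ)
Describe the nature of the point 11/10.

There is no denominator, hence no pole anywhere.
The factor -sin(5*μ**2/2 - 3*μ) is entire.
So the germ continues analytically to 11/10.

The point is a regular point.


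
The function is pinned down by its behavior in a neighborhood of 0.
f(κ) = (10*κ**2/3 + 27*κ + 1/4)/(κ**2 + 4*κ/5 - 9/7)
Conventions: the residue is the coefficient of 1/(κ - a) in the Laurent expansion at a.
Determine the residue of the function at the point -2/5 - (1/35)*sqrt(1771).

The factor κ**2 + 4*κ/5 - 9/7 splits as (κ - a)(κ - a') with a = -2/5 - (1/35)*sqrt(1771), a' = -2/5 + (1/35)*sqrt(1771). At the order-1 pole a set g(κ) = (κ - a)*f(κ) = [10*κ**2/3 + 27*κ + 1/4] / (κ - a').
Simple pole: residue = g(a) at a = -2/5 - (1/35)*sqrt(1771), which is 73/6 + (2183/42504)*sqrt(1771).

The residue is 73/6 + (2183/42504)*sqrt(1771).


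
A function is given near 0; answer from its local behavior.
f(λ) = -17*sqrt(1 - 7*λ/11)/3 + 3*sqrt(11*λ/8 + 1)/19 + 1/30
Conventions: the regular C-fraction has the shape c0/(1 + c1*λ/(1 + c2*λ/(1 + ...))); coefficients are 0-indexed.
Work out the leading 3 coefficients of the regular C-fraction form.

The regular C-fraction coefficients are [-3121/570, 95885/274648, -918658529/1915245344].

Taylor coefficients (expand at 0): a_0 = -3121/570, a_1 = 19177/10032, a_2 = 881159/3531264.
c0 = a_0 = -3121/570. Peel one level at a time: if S = 1 + c*λ/S' with S'(0) = 1, then c is the λ-coefficient of S and S' = c*λ/(S - 1).
S_1 = c0/f = 1 + (95885/274648)*λ + (4593292645/27429645056)*λ^2 + ...; c1 = 95885/274648.
S_2 = c1*λ/(S_1 - 1) = 1 + (-918658529/1915245344)*λ + ...; c2 = -918658529/1915245344.


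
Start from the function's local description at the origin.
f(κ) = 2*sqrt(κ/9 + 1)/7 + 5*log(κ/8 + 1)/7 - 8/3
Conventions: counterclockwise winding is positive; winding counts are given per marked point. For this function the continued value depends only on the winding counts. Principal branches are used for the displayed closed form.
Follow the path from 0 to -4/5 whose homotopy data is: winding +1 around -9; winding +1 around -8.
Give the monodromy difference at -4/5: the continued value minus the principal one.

The rational part is single-valued and drops out of the difference; each branch term changes only by its own monodromy.
(5/7)*log(1 - κ/(-8)): each positive loop around -8 adds 2*pi*i to the log, so winding +1 contributes (5/7)*(1)*2*pi*i = (10/7)*pi*i.
(2/7)*sqrt(1 - κ/(-9)): winding +1 is odd, the square root flips sign, contributing -2*(2/7)*sqrt(1 - (-4/5)/(-9)) = -2*(2/7)*sqrt(41/45) = -(4/105)*sqrt(205).
Summing the contributions at κ = -4/5 gives (-(4/105)*sqrt(205)) + ((10/7)*pi)*i.

Continued minus principal equals (-(4/105)*sqrt(205)) + ((10/7)*pi)*i.


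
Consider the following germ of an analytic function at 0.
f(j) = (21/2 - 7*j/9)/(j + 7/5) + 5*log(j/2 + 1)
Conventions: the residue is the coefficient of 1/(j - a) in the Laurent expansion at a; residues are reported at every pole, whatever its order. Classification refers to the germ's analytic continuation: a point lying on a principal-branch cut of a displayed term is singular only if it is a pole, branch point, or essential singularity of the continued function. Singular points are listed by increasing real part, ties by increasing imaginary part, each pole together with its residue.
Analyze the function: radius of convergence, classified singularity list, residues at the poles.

Denominator factor (j + 7/5): pole of order 1 at -7/5, modulus 7/5.
Branch term (5)*log(1 - j/(-2)): its argument vanishes at j = -2, a logarithmic branch point, modulus 2.
The radius of convergence is the smallest modulus among the singular points: 7/5.
The branch term is analytic at -7/5 and contributes nothing to the residue; only the rational part matters.
At the order-1 pole -7/5 set g(j) = (j - (-7/5))*(rational part) = 21/2 - 7*j/9.
Simple pole: residue = g(a) at a = -7/5, which is 1043/90.
List the singular points by increasing real part (a conjugate pair: the negative imaginary part first).

Radius of convergence at 0: 7/5.
At -2: a logarithmic branch point.
At -7/5: a pole of order 1; residue 1043/90.


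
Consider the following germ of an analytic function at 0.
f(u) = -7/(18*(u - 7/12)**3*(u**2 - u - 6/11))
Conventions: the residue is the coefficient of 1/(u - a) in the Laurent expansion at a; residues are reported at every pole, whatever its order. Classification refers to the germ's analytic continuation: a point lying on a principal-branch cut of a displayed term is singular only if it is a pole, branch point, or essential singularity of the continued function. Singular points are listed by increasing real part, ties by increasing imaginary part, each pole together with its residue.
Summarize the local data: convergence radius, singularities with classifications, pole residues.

Radius of convergence at 0: -1/2 + (1/22)*sqrt(385).
At 1/2 - (1/22)*sqrt(385): a pole of order 1; residue -630818496/1948441249 + (44036256/9742206245)*sqrt(385).
At 7/12: a pole of order 3; residue 1261636992/1948441249.
At 1/2 + (1/22)*sqrt(385): a pole of order 1; residue -630818496/1948441249 - (44036256/9742206245)*sqrt(385).

Denominator factor (u - 7/12)^3: pole of order 3 at 7/12, modulus 7/12.
Denominator factor (u**2 - u - 6/11): discriminant 35/11, real irrational roots 1/2 + (1/22)*sqrt(385) and 1/2 - (1/22)*sqrt(385); poles of order 1, moduli 1/2 + (1/22)*sqrt(385) and -1/2 + (1/22)*sqrt(385).
The radius of convergence is the smallest modulus among the singular points: -1/2 + (1/22)*sqrt(385).
The factor u**2 - u - 6/11 splits as (u - a)(u - a') with a = 1/2 - (1/22)*sqrt(385), a' = 1/2 + (1/22)*sqrt(385). At the order-1 pole a set g(u) = (u - a)*f(u) = [-7/(18*(u - 7/12)**3)] / (u - a').
Simple pole: residue = g(a) at a = 1/2 - (1/22)*sqrt(385), which is -630818496/1948441249 + (44036256/9742206245)*sqrt(385).
At the order-3 pole 7/12 set g(u) = (u - (7/12))^3*f(u) = -7/(18*(u**2 - u - 6/11)).
Order-3 pole: residue = g''(a)/2; g''(7/12) = 2523273984/1948441249, so the residue is 1261636992/1948441249.
The factor u**2 - u - 6/11 splits as (u - a)(u - a') with a = 1/2 + (1/22)*sqrt(385), a' = 1/2 - (1/22)*sqrt(385). At the order-1 pole a set g(u) = (u - a)*f(u) = [-7/(18*(u - 7/12)**3)] / (u - a').
Simple pole: residue = g(a) at a = 1/2 + (1/22)*sqrt(385), which is -630818496/1948441249 - (44036256/9742206245)*sqrt(385).
List the singular points by increasing real part (a conjugate pair: the negative imaginary part first).


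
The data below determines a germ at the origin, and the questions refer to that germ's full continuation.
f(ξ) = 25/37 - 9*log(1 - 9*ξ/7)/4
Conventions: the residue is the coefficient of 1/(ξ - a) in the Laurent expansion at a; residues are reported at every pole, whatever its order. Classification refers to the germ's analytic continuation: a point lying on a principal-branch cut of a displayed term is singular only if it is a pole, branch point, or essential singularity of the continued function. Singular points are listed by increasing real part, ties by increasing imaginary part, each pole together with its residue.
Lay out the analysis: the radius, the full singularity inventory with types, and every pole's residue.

Radius of convergence at 0: 7/9.
At 7/9: a logarithmic branch point.

Branch term (-9/4)*log(1 - ξ/(7/9)): its argument vanishes at ξ = 7/9, a logarithmic branch point, modulus 7/9.
The radius of convergence is the smallest modulus among the singular points: 7/9.


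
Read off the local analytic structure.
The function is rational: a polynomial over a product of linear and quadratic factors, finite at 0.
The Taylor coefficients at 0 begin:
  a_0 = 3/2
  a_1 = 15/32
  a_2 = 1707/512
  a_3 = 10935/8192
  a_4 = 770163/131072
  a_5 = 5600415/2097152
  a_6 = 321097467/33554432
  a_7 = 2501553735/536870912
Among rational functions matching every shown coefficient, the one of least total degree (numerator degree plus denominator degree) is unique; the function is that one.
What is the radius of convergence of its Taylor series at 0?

The radius of convergence is (1/3)*sqrt(6).

No rational of total degree below 4 reproduces all 8 coefficients; solving the [0/4] Pade equations on them gives f(γ) = 8/(5*(γ**2 - 2/3)*(γ**2 + γ/2 - 8/5)), whose expansion matches every shown term.
Denominator factor (γ**2 + γ/2 - 8/5): discriminant 133/20, real irrational roots -1/4 + (1/20)*sqrt(665) and -1/4 - (1/20)*sqrt(665); poles of order 1, moduli -1/4 + (1/20)*sqrt(665) and 1/4 + (1/20)*sqrt(665).
Denominator factor (γ**2 - 2/3): discriminant 8/3, real irrational roots (1/3)*sqrt(6) and -(1/3)*sqrt(6); poles of order 1, moduli (1/3)*sqrt(6) and (1/3)*sqrt(6).
The radius of convergence is the smallest modulus among the singular points: (1/3)*sqrt(6).


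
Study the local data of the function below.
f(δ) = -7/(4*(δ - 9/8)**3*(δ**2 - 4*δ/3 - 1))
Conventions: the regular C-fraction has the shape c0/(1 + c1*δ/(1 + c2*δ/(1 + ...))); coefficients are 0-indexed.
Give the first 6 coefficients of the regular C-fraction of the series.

Taylor coefficients (expand at 0): a_0 = -896/729, a_1 = -3584/2187, a_2 = -95872/19683, a_3 = -2007040/531441, a_4 = -2009728/177147, a_5 = -42660352/14348907.
c0 = a_0 = -896/729. Peel one level at a time: if S = 1 + c*δ/S' with S'(0) = 1, then c is the δ-coefficient of S and S' = c*δ/(S - 1).
S_1 = c0/f = 1 + (-4/3)*δ + (-59/27)*δ^2 + ...; c1 = -4/3.
S_2 = c1*δ/(S_1 - 1) = 1 + (-59/36)*δ + (25387/3888)*δ^2 + ...; c2 = -59/36.
S_3 = c2*δ/(S_2 - 1) = 1 + (25387/6372)*δ + (10117504/2537649)*δ^2 + ...; c3 = 25387/6372.
S_4 = c3*δ/(S_3 - 1) = 1 + (-40470016/40441491)*δ + (-83847958528/156613443867)*δ^2 + ...; c4 = -40470016/40441491.
S_5 = c4*δ/(S_4 - 1) = 1 + (-9662167096/18059981769)*δ + ...; c5 = -9662167096/18059981769.

The regular C-fraction coefficients are [-896/729, -4/3, -59/36, 25387/6372, -40470016/40441491, -9662167096/18059981769].


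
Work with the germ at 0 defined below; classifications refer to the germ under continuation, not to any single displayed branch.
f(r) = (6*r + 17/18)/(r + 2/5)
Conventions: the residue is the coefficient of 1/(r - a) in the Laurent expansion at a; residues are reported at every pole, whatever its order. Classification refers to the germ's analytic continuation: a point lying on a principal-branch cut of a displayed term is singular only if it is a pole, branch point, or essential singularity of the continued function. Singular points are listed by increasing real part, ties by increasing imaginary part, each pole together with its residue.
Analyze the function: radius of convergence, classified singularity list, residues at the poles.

Radius of convergence at 0: 2/5.
At -2/5: a pole of order 1; residue -131/90.

Denominator factor (r + 2/5): pole of order 1 at -2/5, modulus 2/5.
The radius of convergence is the smallest modulus among the singular points: 2/5.
At the order-1 pole -2/5 set g(r) = (r - (-2/5))*f(r) = 6*r + 17/18.
Simple pole: residue = g(a) at a = -2/5, which is -131/90.


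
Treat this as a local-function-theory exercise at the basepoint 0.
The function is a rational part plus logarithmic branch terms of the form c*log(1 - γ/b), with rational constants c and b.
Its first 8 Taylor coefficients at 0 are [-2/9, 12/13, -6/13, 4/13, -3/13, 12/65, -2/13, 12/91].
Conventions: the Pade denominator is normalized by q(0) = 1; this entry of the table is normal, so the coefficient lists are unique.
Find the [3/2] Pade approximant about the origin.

The Pade approximant has numerator coefficients [-2/9, 128/195, 113/195, 2/65]; denominator coefficients [1, 6/5, 3/10].

Taylor coefficients needed (read off): a_0 = -2/9, a_1 = 12/13, a_2 = -6/13, a_3 = 4/13, a_4 = -3/13, a_5 = 12/65.
Write the denominator as Q(γ) = 1 + q1*γ + q2*γ^2. Requiring Q*f - P = O(γ^6) with deg P <= 3 kills the coefficients of γ^4..γ^5 in Q*f:
  γ^4: a_4 + q1*a_3 + q2*a_2 = 0, i.e. -3/13 + (4/13)*q1 + (-6/13)*q2 = 0.
  γ^5: a_5 + q1*a_4 + q2*a_3 = 0, i.e. 12/65 + (-3/13)*q1 + (4/13)*q2 = 0.
Solving this linear system: q1 = 6/5, q2 = 3/10.
The numerator is Q*f truncated at degree 3: P0 = a_0 = -2/9; P1 = a_1 + q1*a_0 = 128/195; P2 = a_2 + q1*a_1 + q2*a_0 = 113/195; P3 = a_3 + q1*a_2 + q2*a_1 = 2/65.


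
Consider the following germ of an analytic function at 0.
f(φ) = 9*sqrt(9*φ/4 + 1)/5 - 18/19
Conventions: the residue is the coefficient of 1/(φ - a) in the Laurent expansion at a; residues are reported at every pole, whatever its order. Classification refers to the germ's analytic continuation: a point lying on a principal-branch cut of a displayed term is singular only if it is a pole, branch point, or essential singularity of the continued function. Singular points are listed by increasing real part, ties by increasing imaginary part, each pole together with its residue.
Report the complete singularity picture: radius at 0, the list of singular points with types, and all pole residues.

Branch term (9/5)*sqrt(1 - φ/(-4/9)): its argument vanishes at φ = -4/9, a square-root branch point, modulus 4/9.
The radius of convergence is the smallest modulus among the singular points: 4/9.

Radius of convergence at 0: 4/9.
At -4/9: an algebraic (square-root) branch point.


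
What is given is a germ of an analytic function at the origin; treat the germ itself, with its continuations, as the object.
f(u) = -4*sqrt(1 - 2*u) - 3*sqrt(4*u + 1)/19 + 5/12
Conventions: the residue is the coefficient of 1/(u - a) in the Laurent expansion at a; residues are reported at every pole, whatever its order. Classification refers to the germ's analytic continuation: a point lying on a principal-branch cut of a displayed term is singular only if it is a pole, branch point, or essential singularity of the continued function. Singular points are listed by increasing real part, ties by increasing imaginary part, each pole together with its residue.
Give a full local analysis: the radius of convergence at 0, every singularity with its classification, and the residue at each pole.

Branch term (-3/19)*sqrt(1 - u/(-1/4)): its argument vanishes at u = -1/4, a square-root branch point, modulus 1/4.
Branch term (-4)*sqrt(1 - u/(1/2)): its argument vanishes at u = 1/2, a square-root branch point, modulus 1/2.
The radius of convergence is the smallest modulus among the singular points: 1/4.
List the singular points by increasing real part (a conjugate pair: the negative imaginary part first).

Radius of convergence at 0: 1/4.
At -1/4: an algebraic (square-root) branch point.
At 1/2: an algebraic (square-root) branch point.


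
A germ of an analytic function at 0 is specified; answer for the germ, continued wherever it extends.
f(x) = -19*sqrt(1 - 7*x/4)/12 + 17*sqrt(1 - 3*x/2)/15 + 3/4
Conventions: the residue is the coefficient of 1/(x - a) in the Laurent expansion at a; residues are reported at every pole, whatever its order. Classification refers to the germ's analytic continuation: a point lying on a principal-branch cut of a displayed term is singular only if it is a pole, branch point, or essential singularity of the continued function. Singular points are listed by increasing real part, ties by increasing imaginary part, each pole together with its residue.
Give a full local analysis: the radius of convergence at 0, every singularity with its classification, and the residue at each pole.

Radius of convergence at 0: 4/7.
At 4/7: an algebraic (square-root) branch point.
At 2/3: an algebraic (square-root) branch point.

Branch term (-19/12)*sqrt(1 - x/(4/7)): its argument vanishes at x = 4/7, a square-root branch point, modulus 4/7.
Branch term (17/15)*sqrt(1 - x/(2/3)): its argument vanishes at x = 2/3, a square-root branch point, modulus 2/3.
The radius of convergence is the smallest modulus among the singular points: 4/7.
List the singular points by increasing real part (a conjugate pair: the negative imaginary part first).


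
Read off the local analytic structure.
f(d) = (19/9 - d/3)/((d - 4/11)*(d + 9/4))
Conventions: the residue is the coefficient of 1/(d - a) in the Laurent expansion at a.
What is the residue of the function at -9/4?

The residue is -1133/1035.

At the order-1 pole -9/4 set g(d) = (d - (-9/4))*f(d) = (19/9 - d/3)/(d - 4/11).
Simple pole: residue = g(a) at a = -9/4, which is -1133/1035.


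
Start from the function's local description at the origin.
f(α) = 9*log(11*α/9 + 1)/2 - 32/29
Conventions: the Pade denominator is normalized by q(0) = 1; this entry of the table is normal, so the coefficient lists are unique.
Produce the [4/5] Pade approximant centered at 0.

Taylor coefficients needed (expand at 0): a_0 = -32/29, a_1 = 11/2, a_2 = -121/36, a_3 = 1331/486, a_4 = -14641/5832, a_5 = 161051/65610, a_6 = -1771561/708588, a_7 = 19487171/7440174, a_8 = -214358881/76527504, a_9 = 2357947691/774840978.
Write the denominator as Q(α) = 1 + q1*α + q2*α^2 + q3*α^3 + q4*α^4 + q5*α^5. Requiring Q*f - P = O(α^10) with deg P <= 4 kills the coefficients of α^5..α^9 in Q*f:
  α^5: a_5 + q1*a_4 + q2*a_3 + q3*a_2 + q4*a_1 + q5*a_0 = 0, i.e. 161051/65610 + (-14641/5832)*q1 + (1331/486)*q2 + (-121/36)*q3 + (11/2)*q4 + (-32/29)*q5 = 0.
  α^6: a_6 + q1*a_5 + q2*a_4 + q3*a_3 + q4*a_2 + q5*a_1 = 0, i.e. -1771561/708588 + (161051/65610)*q1 + (-14641/5832)*q2 + (1331/486)*q3 + (-121/36)*q4 + (11/2)*q5 = 0.
  α^7: a_7 + q1*a_6 + q2*a_5 + q3*a_4 + q4*a_3 + q5*a_2 = 0, i.e. 19487171/7440174 + (-1771561/708588)*q1 + (161051/65610)*q2 + (-14641/5832)*q3 + (1331/486)*q4 + (-121/36)*q5 = 0.
  α^8: a_8 + q1*a_7 + q2*a_6 + q3*a_5 + q4*a_4 + q5*a_3 = 0, i.e. -214358881/76527504 + (19487171/7440174)*q1 + (-1771561/708588)*q2 + (161051/65610)*q3 + (-14641/5832)*q4 + (1331/486)*q5 = 0.
  α^9: a_9 + q1*a_8 + q2*a_7 + q3*a_6 + q4*a_5 + q5*a_4 = 0, i.e. 2357947691/774840978 + (-214358881/76527504)*q1 + (19487171/7440174)*q2 + (-1771561/708588)*q3 + (161051/65610)*q4 + (-14641/5832)*q5 = 0.
Solving this linear system: q1 = 444598/165807, q2 = 1196327/497421, q3 = 25161224/31337523, q4 = 119280227/1692226242, q5 = -4670479/4230565605.
The numerator is Q*f truncated at degree 4: P0 = a_0 = -32/29; P1 = a_1 + q1*a_0 = 24438161/9616806; P2 = a_2 + q1*a_1 + q2*a_0 = 503891795/57700836; P3 = a_3 + q1*a_2 + q2*a_1 + q3*a_0 = 11029040011/1817576334; P4 = a_4 + q1*a_3 + q2*a_2 + q3*a_1 + q4*a_0 = 30500643635/28042606296.

The Pade approximant has numerator coefficients [-32/29, 24438161/9616806, 503891795/57700836, 11029040011/1817576334, 30500643635/28042606296]; denominator coefficients [1, 444598/165807, 1196327/497421, 25161224/31337523, 119280227/1692226242, -4670479/4230565605].


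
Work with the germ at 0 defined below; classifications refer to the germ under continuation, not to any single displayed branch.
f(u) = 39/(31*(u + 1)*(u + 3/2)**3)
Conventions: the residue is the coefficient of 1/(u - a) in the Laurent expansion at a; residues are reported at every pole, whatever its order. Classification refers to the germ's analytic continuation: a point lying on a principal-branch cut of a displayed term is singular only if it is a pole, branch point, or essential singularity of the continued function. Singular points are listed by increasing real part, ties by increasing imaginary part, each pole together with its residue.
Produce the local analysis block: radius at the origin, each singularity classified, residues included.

Radius of convergence at 0: 1.
At -3/2: a pole of order 3; residue -312/31.
At -1: a pole of order 1; residue 312/31.

Denominator factor (u + 3/2)^3: pole of order 3 at -3/2, modulus 3/2.
Denominator factor (u + 1): pole of order 1 at -1, modulus 1.
The radius of convergence is the smallest modulus among the singular points: 1.
At the order-3 pole -3/2 set g(u) = (u - (-3/2))^3*f(u) = 39/(31*(u + 1)).
Order-3 pole: residue = g''(a)/2; g''(-3/2) = -624/31, so the residue is -312/31.
At the order-1 pole -1 set g(u) = (u - (-1))*f(u) = 39/(31*(u + 3/2)**3).
Simple pole: residue = g(a) at a = -1, which is 312/31.
List the singular points by increasing real part (a conjugate pair: the negative imaginary part first).


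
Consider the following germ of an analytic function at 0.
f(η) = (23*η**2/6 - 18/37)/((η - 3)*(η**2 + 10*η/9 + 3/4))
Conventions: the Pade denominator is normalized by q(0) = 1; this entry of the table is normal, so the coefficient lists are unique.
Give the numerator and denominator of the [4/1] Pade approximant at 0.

The Pade approximant has numerator coefficients [8/37, -592074560/1337971911, -16583221430/12041747199, 129310960240/36125241597, -341423651960/108375724791]; denominator coefficients [1, -292416049/325452627].

Taylor coefficients needed (expand at 0): a_0 = 8/37, a_1 = -248/999, a_2 = -43162/26973, a_3 = 1559782/728271, a_4 = -24107602/19663317, a_5 = -584832098/530909559.
Write the denominator as Q(η) = 1 + q1*η. Requiring Q*f - P = O(η^6) with deg P <= 4 kills the coefficients of η^5..η^5 in Q*f:
  η^5: a_5 + q1*a_4 = 0, i.e. -584832098/530909559 + (-24107602/19663317)*q1 = 0.
Solving this linear system: q1 = -292416049/325452627.
The numerator is Q*f truncated at degree 4: P0 = a_0 = 8/37; P1 = a_1 + q1*a_0 = -592074560/1337971911; P2 = a_2 + q1*a_1 = -16583221430/12041747199; P3 = a_3 + q1*a_2 = 129310960240/36125241597; P4 = a_4 + q1*a_3 = -341423651960/108375724791.


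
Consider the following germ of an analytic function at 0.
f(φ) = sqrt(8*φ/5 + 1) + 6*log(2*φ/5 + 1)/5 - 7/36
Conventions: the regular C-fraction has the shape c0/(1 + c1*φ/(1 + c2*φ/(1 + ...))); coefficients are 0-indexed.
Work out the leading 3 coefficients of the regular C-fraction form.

The regular C-fraction coefficients are [29/36, -1152/725, 11101/5800].

Taylor coefficients (expand at 0): a_0 = 29/36, a_1 = 32/25, a_2 = -52/125.
c0 = a_0 = 29/36. Peel one level at a time: if S = 1 + c*φ/S' with S'(0) = 1, then c is the φ-coefficient of S and S' = c*φ/(S - 1).
S_1 = c0/f = 1 + (-1152/725)*φ + (1598544/525625)*φ^2 + ...; c1 = -1152/725.
S_2 = c1*φ/(S_1 - 1) = 1 + (11101/5800)*φ + ...; c2 = 11101/5800.


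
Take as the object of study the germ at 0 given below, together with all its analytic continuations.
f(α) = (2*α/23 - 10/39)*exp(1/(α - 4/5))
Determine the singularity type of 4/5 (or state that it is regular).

The exponent 1/(α - (4/5)) has a pole at 4/5, so exp(1/(α - (4/5))) takes every nonzero value near it: an essential singularity (not a pole of any order).

The point is an essential singularity.


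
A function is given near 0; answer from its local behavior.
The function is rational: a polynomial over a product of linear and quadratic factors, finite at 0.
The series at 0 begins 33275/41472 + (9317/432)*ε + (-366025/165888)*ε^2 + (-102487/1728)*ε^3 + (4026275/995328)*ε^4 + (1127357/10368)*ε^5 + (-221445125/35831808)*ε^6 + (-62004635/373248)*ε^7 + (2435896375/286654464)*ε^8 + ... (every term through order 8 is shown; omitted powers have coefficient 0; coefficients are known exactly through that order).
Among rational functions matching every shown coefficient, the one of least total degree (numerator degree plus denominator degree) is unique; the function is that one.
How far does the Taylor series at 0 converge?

No rational of total degree below 7 reproduces all 9 coefficients; solving the [1/6] Pade equations on them gives f(ε) = (28*ε + 25/24)/(ε**2 + 12/11)**3, whose expansion matches every shown term.
Denominator factor (ε**2 + 12/11)^3: discriminant -48/11, complex-conjugate roots ((2/11)*sqrt(33))*i and -((2/11)*sqrt(33))*i; poles of order 3, moduli (2/11)*sqrt(33) and (2/11)*sqrt(33).
The radius of convergence is the smallest modulus among the singular points: (2/11)*sqrt(33).

The radius of convergence is (2/11)*sqrt(33).


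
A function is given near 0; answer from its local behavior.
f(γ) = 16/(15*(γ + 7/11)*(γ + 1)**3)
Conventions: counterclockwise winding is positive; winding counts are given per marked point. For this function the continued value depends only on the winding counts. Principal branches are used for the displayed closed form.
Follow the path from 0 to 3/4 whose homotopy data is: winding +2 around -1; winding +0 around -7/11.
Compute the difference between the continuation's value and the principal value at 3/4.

Continued minus principal equals 0.

The function is rational, hence single-valued: continuing it around any pole returns the same value, so the difference is 0.


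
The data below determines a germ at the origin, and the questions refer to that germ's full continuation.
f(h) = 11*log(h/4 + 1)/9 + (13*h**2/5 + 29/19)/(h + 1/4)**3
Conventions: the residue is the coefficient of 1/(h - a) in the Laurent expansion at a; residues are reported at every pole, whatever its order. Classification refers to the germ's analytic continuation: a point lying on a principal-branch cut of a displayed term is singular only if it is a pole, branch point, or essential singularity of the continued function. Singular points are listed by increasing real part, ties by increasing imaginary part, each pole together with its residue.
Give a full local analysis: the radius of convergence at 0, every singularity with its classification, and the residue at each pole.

Denominator factor (h + 1/4)^3: pole of order 3 at -1/4, modulus 1/4.
Branch term (11/9)*log(1 - h/(-4)): its argument vanishes at h = -4, a logarithmic branch point, modulus 4.
The radius of convergence is the smallest modulus among the singular points: 1/4.
The branch term is analytic at -1/4 and contributes nothing to the residue; only the rational part matters.
At the order-3 pole -1/4 set g(h) = (h - (-1/4))^3*(rational part) = 13*h**2/5 + 29/19.
Order-3 pole: residue = g''(a)/2; g''(-1/4) = 26/5, so the residue is 13/5.
List the singular points by increasing real part (a conjugate pair: the negative imaginary part first).

Radius of convergence at 0: 1/4.
At -4: a logarithmic branch point.
At -1/4: a pole of order 3; residue 13/5.


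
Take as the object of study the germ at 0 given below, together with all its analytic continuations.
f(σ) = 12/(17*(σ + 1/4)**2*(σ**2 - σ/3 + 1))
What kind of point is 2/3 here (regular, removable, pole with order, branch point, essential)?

Denominator factors: σ**2 - σ/3 + 1 = 11/9 at σ = 2/3; σ + 1/4 = 11/12 at σ = 2/3 — none vanishes.
So the germ continues analytically to 2/3.

The point is a regular point.


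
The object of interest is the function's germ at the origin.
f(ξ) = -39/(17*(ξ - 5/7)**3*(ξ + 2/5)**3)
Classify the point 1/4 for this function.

Denominator factors: ξ + 2/5 = 13/20 at ξ = 1/4; ξ - 5/7 = -13/28 at ξ = 1/4 — none vanishes.
So the germ continues analytically to 1/4.

The point is a regular point.


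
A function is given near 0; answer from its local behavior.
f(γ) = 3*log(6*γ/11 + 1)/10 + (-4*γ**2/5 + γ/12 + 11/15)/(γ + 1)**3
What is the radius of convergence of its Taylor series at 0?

The radius of convergence is 1.

Denominator factor (γ + 1)^3: pole of order 3 at -1, modulus 1.
Branch term (3/10)*log(1 - γ/(-11/6)): its argument vanishes at γ = -11/6, a logarithmic branch point, modulus 11/6.
The radius of convergence is the smallest modulus among the singular points: 1.


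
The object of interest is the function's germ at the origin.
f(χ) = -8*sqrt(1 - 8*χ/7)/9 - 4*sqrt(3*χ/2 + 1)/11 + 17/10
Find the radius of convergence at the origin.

Branch term (-4/11)*sqrt(1 - χ/(-2/3)): its argument vanishes at χ = -2/3, a square-root branch point, modulus 2/3.
Branch term (-8/9)*sqrt(1 - χ/(7/8)): its argument vanishes at χ = 7/8, a square-root branch point, modulus 7/8.
The radius of convergence is the smallest modulus among the singular points: 2/3.

The radius of convergence is 2/3.


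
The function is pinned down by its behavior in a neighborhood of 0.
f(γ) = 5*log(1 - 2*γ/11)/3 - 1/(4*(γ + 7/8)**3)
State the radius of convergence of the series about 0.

The radius of convergence is 7/8.

Denominator factor (γ + 7/8)^3: pole of order 3 at -7/8, modulus 7/8.
Branch term (5/3)*log(1 - γ/(11/2)): its argument vanishes at γ = 11/2, a logarithmic branch point, modulus 11/2.
The radius of convergence is the smallest modulus among the singular points: 7/8.


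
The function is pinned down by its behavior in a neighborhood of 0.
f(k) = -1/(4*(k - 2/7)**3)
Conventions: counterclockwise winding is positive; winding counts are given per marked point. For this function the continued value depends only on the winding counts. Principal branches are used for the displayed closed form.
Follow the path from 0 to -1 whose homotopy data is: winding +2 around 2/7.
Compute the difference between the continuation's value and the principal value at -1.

The function is rational, hence single-valued: continuing it around any pole returns the same value, so the difference is 0.

Continued minus principal equals 0.


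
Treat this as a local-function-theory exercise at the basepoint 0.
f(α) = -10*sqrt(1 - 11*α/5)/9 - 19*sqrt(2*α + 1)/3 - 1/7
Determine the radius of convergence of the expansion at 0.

The radius of convergence is 5/11.

Branch term (-19/3)*sqrt(1 - α/(-1/2)): its argument vanishes at α = -1/2, a square-root branch point, modulus 1/2.
Branch term (-10/9)*sqrt(1 - α/(5/11)): its argument vanishes at α = 5/11, a square-root branch point, modulus 5/11.
The radius of convergence is the smallest modulus among the singular points: 5/11.


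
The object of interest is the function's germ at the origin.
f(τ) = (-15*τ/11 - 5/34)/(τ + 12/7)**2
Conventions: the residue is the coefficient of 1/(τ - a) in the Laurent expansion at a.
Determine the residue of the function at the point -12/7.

At the order-2 pole -12/7 set g(τ) = (τ - (-12/7))^2*f(τ) = -15*τ/11 - 5/34.
Order-2 pole: residue = g'(a); g'(-12/7) = -15/11, so the residue is -15/11.

The residue is -15/11.


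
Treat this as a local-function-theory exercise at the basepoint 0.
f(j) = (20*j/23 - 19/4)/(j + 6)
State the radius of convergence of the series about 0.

The radius of convergence is 6.

Denominator factor (j + 6): pole of order 1 at -6, modulus 6.
The radius of convergence is the smallest modulus among the singular points: 6.


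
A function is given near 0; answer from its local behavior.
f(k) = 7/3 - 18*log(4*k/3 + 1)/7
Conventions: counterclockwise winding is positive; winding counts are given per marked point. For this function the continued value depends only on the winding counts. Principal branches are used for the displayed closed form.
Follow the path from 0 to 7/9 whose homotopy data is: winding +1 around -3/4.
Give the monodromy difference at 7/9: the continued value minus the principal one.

Continued minus principal equals -(36/7)*pi*i.

The rational part is single-valued and drops out of the difference; each branch term changes only by its own monodromy.
(-18/7)*log(1 - k/(-3/4)): each positive loop around -3/4 adds 2*pi*i to the log, so winding +1 contributes (-18/7)*(1)*2*pi*i = -(36/7)*pi*i.
Summing the contributions at k = 7/9 gives -(36/7)*pi*i.


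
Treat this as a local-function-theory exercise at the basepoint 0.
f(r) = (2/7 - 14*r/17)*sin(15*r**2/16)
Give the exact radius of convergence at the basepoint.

The radius of convergence is infinite.

The factor sin(15*r**2/16) is entire and contributes no finite singular point.
The polynomial part has no poles.
No finite singular points: the Taylor series at 0 converges everywhere.


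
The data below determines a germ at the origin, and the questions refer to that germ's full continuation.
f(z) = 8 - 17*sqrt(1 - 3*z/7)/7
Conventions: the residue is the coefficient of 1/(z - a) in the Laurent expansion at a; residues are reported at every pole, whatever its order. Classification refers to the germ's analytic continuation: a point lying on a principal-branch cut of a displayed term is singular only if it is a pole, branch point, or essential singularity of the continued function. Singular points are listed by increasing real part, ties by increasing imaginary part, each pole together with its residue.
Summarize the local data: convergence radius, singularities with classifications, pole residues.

Branch term (-17/7)*sqrt(1 - z/(7/3)): its argument vanishes at z = 7/3, a square-root branch point, modulus 7/3.
The radius of convergence is the smallest modulus among the singular points: 7/3.

Radius of convergence at 0: 7/3.
At 7/3: an algebraic (square-root) branch point.


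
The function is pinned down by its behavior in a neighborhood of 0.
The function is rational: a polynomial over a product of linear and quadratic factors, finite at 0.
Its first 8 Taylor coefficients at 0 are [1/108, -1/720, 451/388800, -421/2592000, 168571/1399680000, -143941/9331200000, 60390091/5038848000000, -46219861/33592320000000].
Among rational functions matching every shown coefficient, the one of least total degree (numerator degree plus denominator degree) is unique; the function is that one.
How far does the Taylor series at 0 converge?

No rational of total degree below 3 reproduces all 8 coefficients; solving the [0/3] Pade equations on them gives f(ν) = -5/(9*(ν + 6)*(ν**2 + ν/6 - 10)), whose expansion matches every shown term.
Denominator factor (ν + 6): pole of order 1 at -6, modulus 6.
Denominator factor (ν**2 + ν/6 - 10): discriminant 1441/36, real irrational roots -1/12 + (1/12)*sqrt(1441) and -1/12 - (1/12)*sqrt(1441); poles of order 1, moduli -1/12 + (1/12)*sqrt(1441) and 1/12 + (1/12)*sqrt(1441).
The radius of convergence is the smallest modulus among the singular points: -1/12 + (1/12)*sqrt(1441).

The radius of convergence is -1/12 + (1/12)*sqrt(1441).


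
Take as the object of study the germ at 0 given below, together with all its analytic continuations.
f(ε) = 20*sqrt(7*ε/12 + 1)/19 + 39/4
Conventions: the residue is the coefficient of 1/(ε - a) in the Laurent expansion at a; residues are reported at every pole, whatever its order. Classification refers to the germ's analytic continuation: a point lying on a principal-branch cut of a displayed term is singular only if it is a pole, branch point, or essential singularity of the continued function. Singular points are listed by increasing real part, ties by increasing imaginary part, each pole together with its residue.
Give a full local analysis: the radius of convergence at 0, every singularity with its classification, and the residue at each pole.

Branch term (20/19)*sqrt(1 - ε/(-12/7)): its argument vanishes at ε = -12/7, a square-root branch point, modulus 12/7.
The radius of convergence is the smallest modulus among the singular points: 12/7.

Radius of convergence at 0: 12/7.
At -12/7: an algebraic (square-root) branch point.
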